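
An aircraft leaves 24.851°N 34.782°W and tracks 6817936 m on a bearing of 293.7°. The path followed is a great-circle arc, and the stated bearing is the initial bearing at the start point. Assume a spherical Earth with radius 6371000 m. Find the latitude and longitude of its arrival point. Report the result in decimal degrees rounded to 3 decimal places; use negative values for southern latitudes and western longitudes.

latitude 31.446°, longitude -105.099°

Angular distance δ = d/R = 6817936 / 6371000 = 1.070152 rad.
Start latitude φ₁ = 0.433732 rad; initial bearing θ = 5.126032 rad.
Applying the spherical law of cosines for sides, sin φ₂ = sin φ₁ cos δ + cos φ₁ sin δ cos θ = 0.521688, so φ₂ = 31.446°.
For the longitude increment, Δλ = atan2( sin θ sin δ cos φ₁, cos δ − sin φ₁ sin φ₂ ) = atan2(-0.728905, 0.260747) = -70.317°.
λ₂ = λ₁ + Δλ = -105.099°.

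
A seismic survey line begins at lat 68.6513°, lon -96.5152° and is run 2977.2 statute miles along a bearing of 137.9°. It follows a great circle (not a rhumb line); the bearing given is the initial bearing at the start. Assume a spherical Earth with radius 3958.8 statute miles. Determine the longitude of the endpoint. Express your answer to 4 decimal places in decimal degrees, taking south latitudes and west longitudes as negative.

Angular distance δ = d/R = 2977.2 / 3958.8 = 0.752046 rad.
With φ₁ = 68.6513° = 1.198191 rad and θ = 137.9° = 2.406809 rad:
sin φ₂ = sin φ₁ cos δ + cos φ₁ sin δ cos θ = (0.931382)(0.730293) + (0.364043)(0.683134)(-0.741976) = 0.495659
φ₂ = asin(0.495659) = 0.518594 rad = 29.7132°.
For the longitude increment, Δλ = atan2( sin θ sin δ cos φ₁, cos δ − sin φ₁ sin φ₂ ) = atan2(0.166729, 0.268644) = 31.8250°.
λ₂ = -96.5152° + 31.8250° = -64.6902°.

longitude -64.6902°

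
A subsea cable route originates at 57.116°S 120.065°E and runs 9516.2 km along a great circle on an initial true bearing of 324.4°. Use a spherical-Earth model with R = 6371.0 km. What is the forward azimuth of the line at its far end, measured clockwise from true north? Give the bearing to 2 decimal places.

final bearing 340.06°

δ = 9516.2/6371 = 1.493674 rad (85.5812°).
With φ₁ = -57.116° = -0.996862 rad and θ = 324.4° = 5.661848 rad:
sin φ₂ = sin φ₁ cos δ + cos φ₁ sin δ cos θ = (-0.839772)(0.077045) + (0.542940)(0.997028)(0.813101) = 0.375452
φ₂ = asin(0.375452) = 0.384885 rad = 22.052°.
For the longitude increment, Δλ = atan2( sin θ sin δ cos φ₁, cos δ − sin φ₁ sin φ₂ ) = atan2(-0.315118, 0.392339) = -38.771°.
λ₂ = 120.065° + -38.771° = 81.294°.
The forward bearing on arrival equals the back-azimuth from the destination plus 180°.
Back-azimuth from P₂ (22.05°, 81.29°) to P₁ (-57.12°, 120.06°), with Δλ' = λ₁ − λ₂ = 38.77°: atan2( sin Δλ' cos φ₁ , cos φ₂ sin φ₁ − sin φ₂ cos φ₁ cos Δλ' ) = 160.06°.
Final bearing = (160.06° + 180°) mod 360° = 340.06°.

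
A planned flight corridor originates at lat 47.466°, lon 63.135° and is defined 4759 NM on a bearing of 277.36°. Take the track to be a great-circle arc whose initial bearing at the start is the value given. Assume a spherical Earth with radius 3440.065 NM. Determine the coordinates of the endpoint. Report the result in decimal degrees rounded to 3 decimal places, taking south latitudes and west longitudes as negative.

latitude 12.848°, longitude -24.914°

δ = 4759/3440.065 = 1.383404 rad (79.2632°).
Converting: φ₁ = 0.828438 rad, θ = 4.840845 rad.
sin φ₂ = sin φ₁ cos δ + cos φ₁ sin δ cos θ = (0.736876)(0.186297) + (0.676028)(0.982493)(0.128103) = 0.222363
φ₂ = asin(0.222363) = 0.224238 rad = 12.848°.
Δλ = atan2( sin θ sin δ cos φ₁ , cos δ − sin φ₁ sin φ₂ ) = atan2(-0.658720, 0.022443) = -1.536739 rad = -88.049°.
λ₂ = 63.135° + -88.049° = -24.914°.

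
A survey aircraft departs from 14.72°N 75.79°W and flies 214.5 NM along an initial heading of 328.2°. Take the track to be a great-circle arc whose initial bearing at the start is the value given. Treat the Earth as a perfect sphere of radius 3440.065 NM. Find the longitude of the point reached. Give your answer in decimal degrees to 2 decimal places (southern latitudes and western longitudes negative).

δ = 214.5/3440.065 = 0.062353 rad (3.5726°).
Converting: φ₁ = 0.256912 rad, θ = 5.728171 rad.
sin φ₂ = sin φ₁ cos δ + cos φ₁ sin δ cos θ = (0.254096)(0.998057) + (0.967179)(0.062313)(0.849893) = 0.304823
φ₂ = asin(0.304823) = 0.309753 rad = 17.75°.
Δλ = atan2( sin θ sin δ cos φ₁ , cos δ − sin φ₁ sin φ₂ ) = atan2(-0.031759, 0.920602) = -0.034484 rad = -1.98°.
λ₂ = -75.79° + -1.98° = -77.77°.

longitude -77.77°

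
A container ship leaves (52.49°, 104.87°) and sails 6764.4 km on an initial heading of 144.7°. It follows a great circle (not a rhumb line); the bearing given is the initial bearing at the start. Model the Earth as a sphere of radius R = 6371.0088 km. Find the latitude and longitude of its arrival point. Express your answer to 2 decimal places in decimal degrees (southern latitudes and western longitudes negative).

latitude -2.71°, longitude 135.21°

Angular distance δ = d/R = 6764.4 / 6371.0088 = 1.061747 rad.
Converting: φ₁ = 0.916123 rad, θ = 2.525491 rad.
Applying the spherical law of cosines for sides, sin φ₂ = sin φ₁ cos δ + cos φ₁ sin δ cos θ = -0.047351, so φ₂ = -2.71°.
Then Δλ = atan2(0.307245, 0.524908) = 0.529563 rad, from sin θ sin δ cos φ₁ over cos δ − sin φ₁ sin φ₂.
λ₂ = λ₁ + Δλ = 135.21°.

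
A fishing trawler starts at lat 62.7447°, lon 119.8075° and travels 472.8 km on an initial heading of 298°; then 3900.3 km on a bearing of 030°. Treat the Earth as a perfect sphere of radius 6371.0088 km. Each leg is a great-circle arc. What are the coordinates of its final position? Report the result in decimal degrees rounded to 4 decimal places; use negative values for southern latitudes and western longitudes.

latitude 72.3537°, longitude -140.3497°

Apply the spherical direct solution leg by leg, carrying full precision between legs.
Leg 1: from (62.7447°, 119.8075°), δ = 472.8/6371.0088 = 0.074211 rad, θ = 298° → φ = 64.4845°, λ = 111.0661°.
Leg 2: from (64.4845°, 111.0661°), δ = 3900.3/6371.0088 = 0.612195 rad, θ = 30° → φ = 72.3537°, λ = -140.3497°.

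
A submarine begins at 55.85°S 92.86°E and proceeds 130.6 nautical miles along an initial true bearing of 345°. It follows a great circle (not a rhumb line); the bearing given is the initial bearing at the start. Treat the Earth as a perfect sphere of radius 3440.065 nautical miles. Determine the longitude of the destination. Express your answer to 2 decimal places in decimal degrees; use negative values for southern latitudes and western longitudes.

longitude 91.91°

Angular distance δ = d/R = 130.6 / 3440.065 = 0.037964 rad.
Converting: φ₁ = -0.974766 rad, θ = 6.021386 rad.
sin φ₂ = sin φ₁ cos δ + cos φ₁ sin δ cos θ = (-0.827571)(0.999279) + (0.561361)(0.037955)(0.965926) = -0.806394
φ₂ = asin(-0.806394) = -0.938029 rad = -53.75°.
Δλ = atan2( sin θ sin δ cos φ₁ , cos δ − sin φ₁ sin φ₂ ) = atan2(-0.005515, 0.331931) = -0.016612 rad = -0.95°.
λ₂ = λ₁ + Δλ = 91.91°.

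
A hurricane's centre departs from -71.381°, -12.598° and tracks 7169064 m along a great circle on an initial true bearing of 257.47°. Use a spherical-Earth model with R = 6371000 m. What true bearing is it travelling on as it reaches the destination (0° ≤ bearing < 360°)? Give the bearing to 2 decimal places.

final bearing 339.31°

Central angle δ = d/R = 1.125265 rad.
Converting: φ₁ = -1.245833 rad, θ = 4.493699 rad.
Applying the spherical law of cosines for sides, sin φ₂ = sin φ₁ cos δ + cos φ₁ sin δ cos θ = -0.470888, so φ₂ = -28.092°.
For the longitude increment, Δλ = atan2( sin θ sin δ cos φ₁, cos δ − sin φ₁ sin φ₂ ) = atan2(-0.281245, -0.015306) = -93.115°.
λ₂ = -12.598° + -93.115° = -105.713°.
The forward bearing on arrival equals the back-azimuth from the destination plus 180°.
Back-azimuth from P₂ (-28.09°, -105.71°) to P₁ (-71.38°, -12.60°), with Δλ' = λ₁ − λ₂ = 93.12°: atan2( sin Δλ' cos φ₁ , cos φ₂ sin φ₁ − sin φ₂ cos φ₁ cos Δλ' ) = 159.31°.
Final bearing = (159.31° + 180°) mod 360° = 339.31°.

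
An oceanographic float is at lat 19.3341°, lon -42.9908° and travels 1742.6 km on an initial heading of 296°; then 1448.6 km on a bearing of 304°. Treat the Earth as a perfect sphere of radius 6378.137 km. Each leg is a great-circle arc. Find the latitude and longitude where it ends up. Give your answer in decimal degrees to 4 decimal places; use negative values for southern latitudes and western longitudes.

Apply the spherical direct solution leg by leg, carrying full precision between legs.
Leg 1: from (19.3341°, -42.9908°), δ = 1742.6/6378.137 = 0.273215 rad, θ = 296° → φ = 25.4936°, λ = -58.5766°.
Leg 2: from (25.4936°, -58.5766°), δ = 1448.6/6378.137 = 0.227120 rad, θ = 304° → φ = 32.2092°, λ = -71.3225°.

latitude 32.2092°, longitude -71.3225°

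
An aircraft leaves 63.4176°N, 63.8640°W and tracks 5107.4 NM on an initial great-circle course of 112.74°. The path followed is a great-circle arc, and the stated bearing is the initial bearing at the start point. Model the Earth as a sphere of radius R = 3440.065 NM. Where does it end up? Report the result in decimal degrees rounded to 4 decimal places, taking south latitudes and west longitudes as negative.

Central angle δ = d/R = 1.484681 rad.
Start latitude φ₁ = 1.106846 rad; initial bearing θ = 1.967684 rad.
Destination latitude: φ₂ = arcsin( sin φ₁ cos δ + cos φ₁ sin δ cos θ ) = arcsin(-0.095417) = -5.4753°.
Δλ = atan2( sin θ sin δ cos φ₁ , cos δ − sin φ₁ sin φ₂ ) = atan2(0.411171, 0.171340) = 1.175968 rad = 67.3780°.
λ₂ = λ₁ + Δλ = 3.5140°.

latitude -5.4753°, longitude 3.5140°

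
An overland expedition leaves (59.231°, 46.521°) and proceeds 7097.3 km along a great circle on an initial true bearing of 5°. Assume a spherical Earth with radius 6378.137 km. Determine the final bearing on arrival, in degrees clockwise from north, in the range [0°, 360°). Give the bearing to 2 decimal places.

final bearing 175.33°

Angular distance δ = d/R = 7097.3 / 6378.137 = 1.112754 rad.
With φ₁ = 59.231° = 1.033776 rad and θ = 5° = 0.087266 rad:
Applying the spherical law of cosines for sides, sin φ₂ = sin φ₁ cos δ + cos φ₁ sin δ cos θ = 0.837047, so φ₂ = 56.830°.
Then Δλ = atan2(0.039991, -0.277029) = 2.998226 rad, from sin θ sin δ cos φ₁ over cos δ − sin φ₁ sin φ₂.
λ₂ = 46.521° + 171.786° = 218.307°, normalized to (−180°, 180°] → -141.693°.
The forward bearing on arrival equals the back-azimuth from the destination plus 180°.
Back-azimuth from P₂ (56.83°, -141.69°) to P₁ (59.23°, 46.52°), with Δλ' = λ₁ − λ₂ = 188.21°: atan2( sin Δλ' cos φ₁ , cos φ₂ sin φ₁ − sin φ₂ cos φ₁ cos Δλ' ) = 355.33°.
Final bearing = (355.33° + 180°) mod 360° = 175.33°.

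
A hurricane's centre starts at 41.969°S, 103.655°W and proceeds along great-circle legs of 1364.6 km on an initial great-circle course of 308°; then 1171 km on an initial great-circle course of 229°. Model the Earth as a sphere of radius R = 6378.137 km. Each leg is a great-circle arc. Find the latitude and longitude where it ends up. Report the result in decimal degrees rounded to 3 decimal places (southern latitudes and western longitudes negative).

latitude -40.276°, longitude -125.675°

Apply the spherical direct solution leg by leg, carrying full precision between legs.
Leg 1: from (-41.969°, -103.655°), δ = 1364.6/6378.137 = 0.213950 rad, θ = 308° → φ = -33.800°, λ = -115.270°.
Leg 2: from (-33.800°, -115.270°), δ = 1171/6378.137 = 0.183596 rad, θ = 229° → φ = -40.276°, λ = -125.675°.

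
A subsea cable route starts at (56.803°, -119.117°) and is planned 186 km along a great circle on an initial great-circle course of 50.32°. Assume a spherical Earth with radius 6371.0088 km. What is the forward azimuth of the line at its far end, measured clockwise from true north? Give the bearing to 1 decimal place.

δ = 186/6371.0088 = 0.029195 rad (1.6727°).
Converting: φ₁ = 0.991399 rad, θ = 0.878250 rad.
Destination latitude: φ₂ = arcsin( sin φ₁ cos δ + cos φ₁ sin δ cos θ ) = arcsin(0.846641) = 57.848°.
Δλ = atan2( sin θ sin δ cos φ₁ , cos δ − sin φ₁ sin φ₂ ) = atan2(0.012300, 0.291110) = 0.042228 rad = 2.420°.
Hence λ₂ = -119.117° + 2.420° = -116.697°.
The forward bearing on arrival equals the back-azimuth from the destination plus 180°.
Back-azimuth from P₂ (57.8°, -116.7°) to P₁ (56.8°, -119.1°), with Δλ' = λ₁ − λ₂ = -2.4°: atan2( sin Δλ' cos φ₁ , cos φ₂ sin φ₁ − sin φ₂ cos φ₁ cos Δλ' ) = 232.4°.
Final bearing = (232.4° + 180°) mod 360° = 52.4°.

final bearing 52.4°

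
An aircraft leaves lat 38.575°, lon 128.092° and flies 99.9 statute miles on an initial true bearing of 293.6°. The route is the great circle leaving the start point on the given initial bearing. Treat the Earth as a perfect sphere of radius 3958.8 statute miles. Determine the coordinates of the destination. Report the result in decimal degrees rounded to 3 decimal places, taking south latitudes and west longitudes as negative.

Angular distance δ = d/R = 99.9 / 3958.8 = 0.025235 rad.
With φ₁ = 38.575° = 0.673261 rad and θ = 293.6° = 5.124287 rad:
Applying the spherical law of cosines for sides, sin φ₂ = sin φ₁ cos δ + cos φ₁ sin δ cos θ = 0.631237, so φ₂ = 39.141°.
For the longitude increment, Δλ = atan2( sin θ sin δ cos φ₁, cos δ − sin φ₁ sin φ₂ ) = atan2(-0.018077, 0.606081) = -1.708°.
λ₂ = 128.092° + -1.708° = 126.384°.

latitude 39.141°, longitude 126.384°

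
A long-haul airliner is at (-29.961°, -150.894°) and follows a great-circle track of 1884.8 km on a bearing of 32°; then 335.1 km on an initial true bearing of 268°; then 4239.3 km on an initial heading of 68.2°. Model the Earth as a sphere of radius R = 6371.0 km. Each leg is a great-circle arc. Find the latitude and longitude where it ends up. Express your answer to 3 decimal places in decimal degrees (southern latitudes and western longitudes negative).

latitude 0.727°, longitude -109.823°

Apply the spherical direct solution leg by leg, carrying full precision between legs.
Leg 1: from (-29.961°, -150.894°), δ = 1884.8/6371 = 0.295841 rad, θ = 32° → φ = -15.279°, λ = -141.678°.
Leg 2: from (-15.279°, -141.678°), δ = 335.1/6371 = 0.052598 rad, θ = 268° → φ = -15.362°, λ = -144.802°.
Leg 3: from (-15.362°, -144.802°), δ = 4239.3/6371 = 0.665406 rad, θ = 68.2° → φ = 0.727°, λ = -109.823°.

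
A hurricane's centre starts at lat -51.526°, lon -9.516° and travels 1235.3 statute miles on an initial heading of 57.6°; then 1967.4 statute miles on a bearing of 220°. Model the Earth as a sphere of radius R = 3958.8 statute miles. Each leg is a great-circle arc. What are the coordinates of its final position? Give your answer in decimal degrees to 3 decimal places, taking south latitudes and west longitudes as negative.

Apply the spherical direct solution leg by leg, carrying full precision between legs.
Leg 1: from (-51.526°, -9.516°), δ = 1235.3/3958.8 = 0.312039 rad, θ = 57.6° → φ = -39.996°, λ = 10.261°.
Leg 2: from (-39.996°, 10.261°), δ = 1967.4/3958.8 = 0.496969 rad, θ = 220° → φ = -57.648°, λ = -24.678°.

latitude -57.648°, longitude -24.678°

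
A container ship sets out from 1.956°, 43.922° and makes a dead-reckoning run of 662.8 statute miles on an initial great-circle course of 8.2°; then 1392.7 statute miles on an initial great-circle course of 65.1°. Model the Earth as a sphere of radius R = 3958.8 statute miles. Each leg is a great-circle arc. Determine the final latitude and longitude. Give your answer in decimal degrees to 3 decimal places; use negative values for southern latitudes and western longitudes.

Apply the spherical direct solution leg by leg, carrying full precision between legs.
Leg 1: from (1.956°, 43.922°), δ = 662.8/3958.8 = 0.167424 rad, θ = 8.2° → φ = 11.449°, λ = 45.312°.
Leg 2: from (11.449°, 45.312°), δ = 1392.7/3958.8 = 0.351799 rad, θ = 65.1° → φ = 19.180°, λ = 64.637°.

latitude 19.180°, longitude 64.637°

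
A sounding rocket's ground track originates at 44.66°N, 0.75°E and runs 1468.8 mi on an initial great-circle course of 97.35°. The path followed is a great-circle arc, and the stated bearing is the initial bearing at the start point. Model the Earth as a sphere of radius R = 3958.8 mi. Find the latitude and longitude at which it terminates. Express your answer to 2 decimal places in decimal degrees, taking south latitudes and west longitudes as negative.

latitude 38.47°, longitude 28.09°

Angular distance δ = d/R = 1468.8 / 3958.8 = 0.371022 rad.
Start latitude φ₁ = 0.779464 rad; initial bearing θ = 1.699078 rad.
Destination latitude: φ₂ = arcsin( sin φ₁ cos δ + cos φ₁ sin δ cos θ ) = arcsin(0.622079) = 38.47°.
Δλ = atan2( sin θ sin δ cos φ₁ , cos δ − sin φ₁ sin φ₂ ) = atan2(0.255772, 0.494699) = 0.477175 rad = 27.34°.
λ₂ = λ₁ + Δλ = 28.09°.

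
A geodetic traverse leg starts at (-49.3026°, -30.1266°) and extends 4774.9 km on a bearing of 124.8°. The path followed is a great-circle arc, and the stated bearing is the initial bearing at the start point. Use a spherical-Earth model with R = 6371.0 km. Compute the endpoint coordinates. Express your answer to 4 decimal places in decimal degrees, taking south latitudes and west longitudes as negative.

latitude -53.9530°, longitude 41.7990°

Angular distance δ = d/R = 4774.9 / 6371 = 0.749474 rad.
Converting: φ₁ = -0.860493 rad, θ = 2.178171 rad.
sin φ₂ = sin φ₁ cos δ + cos φ₁ sin δ cos θ = (-0.758164)(0.732047) + (0.652064)(0.681254)(-0.570714) = -0.808535
φ₂ = asin(-0.808535) = -0.941658 rad = -53.9530°.
Δλ = atan2( sin θ sin δ cos φ₁ , cos δ − sin φ₁ sin φ₂ ) = atan2(0.364772, 0.119045) = 1.255339 rad = 71.9256°.
λ₂ = λ₁ + Δλ = 41.7990°.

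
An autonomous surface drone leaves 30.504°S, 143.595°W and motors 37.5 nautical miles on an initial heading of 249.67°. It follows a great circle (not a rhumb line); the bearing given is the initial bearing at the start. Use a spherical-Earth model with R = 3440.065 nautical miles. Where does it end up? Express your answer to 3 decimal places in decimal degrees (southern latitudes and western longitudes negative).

The arc subtends δ = 37.5/3440.065 = 0.010901 rad at the centre.
Start latitude φ₁ = -0.532395 rad; initial bearing θ = 4.357564 rad.
Destination latitude: φ₂ = arcsin( sin φ₁ cos δ + cos φ₁ sin δ cos θ ) = arcsin(-0.510831) = -30.719°.
Δλ = atan2( sin θ sin δ cos φ₁ , cos δ − sin φ₁ sin φ₂ ) = atan2(-0.008807, 0.740643) = -0.011890 rad = -0.681°.
λ₂ = λ₁ + Δλ = -144.276°.

latitude -30.719°, longitude -144.276°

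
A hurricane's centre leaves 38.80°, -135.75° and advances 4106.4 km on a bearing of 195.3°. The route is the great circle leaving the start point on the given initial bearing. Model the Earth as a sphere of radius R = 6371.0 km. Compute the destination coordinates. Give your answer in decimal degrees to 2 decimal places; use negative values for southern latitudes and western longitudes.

latitude 2.82°, longitude -144.88°

The arc subtends δ = 4106.4/6371 = 0.644546 rad at the centre.
Start latitude φ₁ = 0.677188 rad; initial bearing θ = 3.408628 rad.
sin φ₂ = sin φ₁ cos δ + cos φ₁ sin δ cos θ = (0.626604)(0.799373) + (0.779338)(0.600835)(-0.964557) = 0.049232
φ₂ = asin(0.049232) = 0.049252 rad = 2.82°.
Δλ = atan2( sin θ sin δ cos φ₁ , cos δ − sin φ₁ sin φ₂ ) = atan2(-0.123560, 0.768524) = -0.159411 rad = -9.13°.
λ₂ = -135.75° + -9.13° = -144.88°.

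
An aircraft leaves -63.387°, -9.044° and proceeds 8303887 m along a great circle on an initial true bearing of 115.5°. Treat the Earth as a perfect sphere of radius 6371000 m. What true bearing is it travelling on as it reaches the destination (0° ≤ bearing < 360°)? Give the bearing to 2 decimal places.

final bearing 26.49°

The arc subtends δ = 8303887/6371000 = 1.303388 rad at the centre.
Start latitude φ₁ = -1.106312 rad; initial bearing θ = 2.015855 rad.
sin φ₂ = sin φ₁ cos δ + cos φ₁ sin δ cos θ = (-0.894053)(0.264232) + (0.447962)(0.964459)(-0.430511) = -0.422236
φ₂ = asin(-0.422236) = -0.435911 rad = -24.976°.
Then Δλ = atan2(0.389954, -0.113269) = 1.853485 rad, from sin θ sin δ cos φ₁ over cos δ − sin φ₁ sin φ₂.
λ₂ = -9.044° + 106.197° = 97.153°.
The forward bearing on arrival equals the back-azimuth from the destination plus 180°.
Back-azimuth from P₂ (-24.98°, 97.15°) to P₁ (-63.39°, -9.04°), with Δλ' = λ₁ − λ₂ = -106.20°: atan2( sin Δλ' cos φ₁ , cos φ₂ sin φ₁ − sin φ₂ cos φ₁ cos Δλ' ) = 206.49°.
Final bearing = (206.49° + 180°) mod 360° = 26.49°.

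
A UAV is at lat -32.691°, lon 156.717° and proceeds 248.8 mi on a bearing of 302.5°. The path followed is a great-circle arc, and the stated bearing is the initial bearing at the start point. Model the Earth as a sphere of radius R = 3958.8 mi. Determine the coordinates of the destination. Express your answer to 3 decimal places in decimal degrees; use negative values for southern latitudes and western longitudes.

δ = 248.8/3958.8 = 0.062847 rad (3.6009°).
Start latitude φ₁ = -0.570566 rad; initial bearing θ = 5.279621 rad.
sin φ₂ = sin φ₁ cos δ + cos φ₁ sin δ cos θ = (-0.540108)(0.998026) + (0.841596)(0.062806)(0.537300) = -0.510642
φ₂ = asin(-0.510642) = -0.535931 rad = -30.707°.
For the longitude increment, Δλ = atan2( sin θ sin δ cos φ₁, cos δ − sin φ₁ sin φ₂ ) = atan2(-0.044579, 0.722224) = -3.532°.
Hence λ₂ = 156.717° + -3.532° = 153.185°.

latitude -30.707°, longitude 153.185°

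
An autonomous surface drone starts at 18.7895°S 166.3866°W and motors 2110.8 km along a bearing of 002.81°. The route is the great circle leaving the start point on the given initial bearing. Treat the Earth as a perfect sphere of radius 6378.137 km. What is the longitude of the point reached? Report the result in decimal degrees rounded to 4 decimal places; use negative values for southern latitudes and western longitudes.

Angular distance δ = d/R = 2110.8 / 6378.137 = 0.330943 rad.
Start latitude φ₁ = -0.327939 rad; initial bearing θ = 0.049044 rad.
sin φ₂ = sin φ₁ cos δ + cos φ₁ sin δ cos θ = (-0.322092)(0.945736) + (0.946708)(0.324935)(0.998798) = 0.002635
φ₂ = asin(0.002635) = 0.002635 rad = 0.1509°.
For the longitude increment, Δλ = atan2( sin θ sin δ cos φ₁, cos δ − sin φ₁ sin φ₂ ) = atan2(0.015081, 0.946585) = 0.9127°.
λ₂ = -166.3866° + 0.9127° = -165.4739°.

longitude -165.4739°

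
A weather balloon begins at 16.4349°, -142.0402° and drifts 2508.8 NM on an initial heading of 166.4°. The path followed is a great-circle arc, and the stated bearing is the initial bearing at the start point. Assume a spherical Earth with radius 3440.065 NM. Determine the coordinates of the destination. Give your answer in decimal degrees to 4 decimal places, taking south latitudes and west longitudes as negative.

The arc subtends δ = 2508.8/3440.065 = 0.729289 rad at the centre.
Start latitude φ₁ = 0.286843 rad; initial bearing θ = 2.904228 rad.
Applying the spherical law of cosines for sides, sin φ₂ = sin φ₁ cos δ + cos φ₁ sin δ cos θ = -0.410231, so φ₂ = -24.2193°.
Δλ = atan2( sin θ sin δ cos φ₁ , cos δ − sin φ₁ sin φ₂ ) = atan2(0.150283, 0.861713) = 0.172663 rad = 9.8929°.
λ₂ = λ₁ + Δλ = -132.1473°.

latitude -24.2193°, longitude -132.1473°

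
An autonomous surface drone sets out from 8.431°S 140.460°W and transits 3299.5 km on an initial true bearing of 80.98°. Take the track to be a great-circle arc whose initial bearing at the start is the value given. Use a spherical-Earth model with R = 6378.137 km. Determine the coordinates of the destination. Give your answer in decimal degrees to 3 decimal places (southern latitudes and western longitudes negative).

latitude -2.908°, longitude -111.181°

The arc subtends δ = 3299.5/6378.137 = 0.517314 rad at the centre.
Converting: φ₁ = -0.147149 rad, θ = 1.413368 rad.
sin φ₂ = sin φ₁ cos δ + cos φ₁ sin δ cos θ = (-0.146618)(0.869151) + (0.989193)(0.494547)(0.156779) = -0.050736
φ₂ = asin(-0.050736) = -0.050758 rad = -2.908°.
Then Δλ = atan2(0.483153, 0.861712) = 0.511014 rad, from sin θ sin δ cos φ₁ over cos δ − sin φ₁ sin φ₂.
Hence λ₂ = -140.460° + 29.279° = -111.181°.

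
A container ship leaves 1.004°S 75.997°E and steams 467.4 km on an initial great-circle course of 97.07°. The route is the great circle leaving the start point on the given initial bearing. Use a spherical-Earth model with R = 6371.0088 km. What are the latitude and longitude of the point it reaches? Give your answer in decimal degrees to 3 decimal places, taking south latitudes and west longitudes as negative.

latitude -1.518°, longitude 80.170°

Angular distance δ = d/R = 467.4 / 6371.0088 = 0.073364 rad.
Converting: φ₁ = -0.017523 rad, θ = 1.694191 rad.
Destination latitude: φ₂ = arcsin( sin φ₁ cos δ + cos φ₁ sin δ cos θ ) = arcsin(-0.026495) = -1.518°.
For the longitude increment, Δλ = atan2( sin θ sin δ cos φ₁, cos δ − sin φ₁ sin φ₂ ) = atan2(0.072729, 0.996846) = 4.173°.
λ₂ = λ₁ + Δλ = 80.170°.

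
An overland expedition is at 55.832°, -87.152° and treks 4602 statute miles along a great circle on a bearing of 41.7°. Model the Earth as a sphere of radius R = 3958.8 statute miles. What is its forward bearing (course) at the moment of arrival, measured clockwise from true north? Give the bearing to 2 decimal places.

The arc subtends δ = 4602/3958.8 = 1.162473 rad at the centre.
Converting: φ₁ = 0.974452 rad, θ = 0.727802 rad.
Applying the spherical law of cosines for sides, sin φ₂ = sin φ₁ cos δ + cos φ₁ sin δ cos θ = 0.713388, so φ₂ = 45.511°.
Then Δλ = atan2(0.342893, -0.193183) = 2.083863 rad, from sin θ sin δ cos φ₁ over cos δ − sin φ₁ sin φ₂.
λ₂ = -87.152° + 119.397° = 32.245°.
The forward bearing on arrival equals the back-azimuth from the destination plus 180°.
Back-azimuth from P₂ (45.51°, 32.24°) to P₁ (55.83°, -87.15°), with Δλ' = λ₁ − λ₂ = -119.40°: atan2( sin Δλ' cos φ₁ , cos φ₂ sin φ₁ − sin φ₂ cos φ₁ cos Δλ' ) = 327.78°.
Final bearing = (327.78° + 180°) mod 360° = 147.78°.

final bearing 147.78°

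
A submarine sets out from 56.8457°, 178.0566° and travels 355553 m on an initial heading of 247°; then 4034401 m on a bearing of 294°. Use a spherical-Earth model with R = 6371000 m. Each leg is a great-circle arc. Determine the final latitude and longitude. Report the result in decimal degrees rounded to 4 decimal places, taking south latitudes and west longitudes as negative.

Apply the spherical direct solution leg by leg, carrying full precision between legs.
Leg 1: from (56.8457°, 178.0566°), δ = 355553/6371000 = 0.055808 rad, θ = 247° → φ = 55.4850°, λ = 172.8576°.
Leg 2: from (55.4850°, 172.8576°), δ = 4034401/6371000 = 0.633245 rad, θ = 294° → φ = 53.1874°, λ = 108.4077°.

latitude 53.1874°, longitude 108.4077°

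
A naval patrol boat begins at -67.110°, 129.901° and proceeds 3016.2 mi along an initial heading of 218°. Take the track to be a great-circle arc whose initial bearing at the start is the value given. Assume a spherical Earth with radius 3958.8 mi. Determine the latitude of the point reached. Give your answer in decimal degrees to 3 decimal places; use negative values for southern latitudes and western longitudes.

Central angle δ = d/R = 0.761898 rad.
With φ₁ = -67.110° = -1.171290 rad and θ = 218° = 3.804818 rad:
Applying the spherical law of cosines for sides, sin φ₂ = sin φ₁ cos δ + cos φ₁ sin δ cos θ = -0.878133, so φ₂ = -61.418°.
For the longitude increment, Δλ = atan2( sin θ sin δ cos φ₁, cos δ − sin φ₁ sin φ₂ ) = atan2(-0.165305, -0.085455) = -117.337°.
Hence λ₂ = 129.901° + -117.337° = 12.564°.

latitude -61.418°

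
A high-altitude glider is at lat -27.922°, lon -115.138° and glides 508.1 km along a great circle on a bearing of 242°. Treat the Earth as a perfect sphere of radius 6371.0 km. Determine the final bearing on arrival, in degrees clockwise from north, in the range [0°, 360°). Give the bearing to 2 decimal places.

final bearing 244.26°

Central angle δ = d/R = 0.079752 rad.
Converting: φ₁ = -0.487331 rad, θ = 4.223697 rad.
Applying the spherical law of cosines for sides, sin φ₂ = sin φ₁ cos δ + cos φ₁ sin δ cos θ = -0.499828, so φ₂ = -29.989°.
Δλ = atan2( sin θ sin δ cos φ₁ , cos δ − sin φ₁ sin φ₂ ) = atan2(-0.062153, 0.762767) = -0.081304 rad = -4.658°.
λ₂ = λ₁ + Δλ = -119.796°.
The forward bearing on arrival equals the back-azimuth from the destination plus 180°.
Back-azimuth from P₂ (-29.99°, -119.80°) to P₁ (-27.92°, -115.14°), with Δλ' = λ₁ − λ₂ = 4.66°: atan2( sin Δλ' cos φ₁ , cos φ₂ sin φ₁ − sin φ₂ cos φ₁ cos Δλ' ) = 64.26°.
Final bearing = (64.26° + 180°) mod 360° = 244.26°.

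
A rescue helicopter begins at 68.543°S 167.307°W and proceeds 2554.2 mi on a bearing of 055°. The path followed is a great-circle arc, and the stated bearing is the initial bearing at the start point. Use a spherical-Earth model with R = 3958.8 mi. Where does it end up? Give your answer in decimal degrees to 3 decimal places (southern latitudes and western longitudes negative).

Angular distance δ = d/R = 2554.2 / 3958.8 = 0.645196 rad.
Start latitude φ₁ = -1.196301 rad; initial bearing θ = 0.959931 rad.
sin φ₂ = sin φ₁ cos δ + cos φ₁ sin δ cos θ = (-0.930692)(0.798982) + (0.365803)(0.601355)(0.573576) = -0.617433
φ₂ = asin(-0.617433) = -0.665475 rad = -38.129°.
Δλ = atan2( sin θ sin δ cos φ₁ , cos δ − sin φ₁ sin φ₂ ) = atan2(0.180195, 0.224342) = 0.676698 rad = 38.772°.
Hence λ₂ = -167.307° + 38.772° = -128.535°.

latitude -38.129°, longitude -128.535°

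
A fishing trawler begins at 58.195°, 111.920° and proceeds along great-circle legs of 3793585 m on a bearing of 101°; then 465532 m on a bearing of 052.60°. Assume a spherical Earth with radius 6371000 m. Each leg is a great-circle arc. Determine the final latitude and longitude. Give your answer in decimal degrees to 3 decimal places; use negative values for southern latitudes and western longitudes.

Apply the spherical direct solution leg by leg, carrying full precision between legs.
Leg 1: from (58.195°, 111.920°), δ = 3793585/6371000 = 0.595446 rad, θ = 101° → φ = 40.330°, λ = 158.158°.
Leg 2: from (40.330°, 158.158°), δ = 465532/6371000 = 0.073070 rad, θ = 52.6° → φ = 42.786°, λ = 162.691°.

latitude 42.786°, longitude 162.691°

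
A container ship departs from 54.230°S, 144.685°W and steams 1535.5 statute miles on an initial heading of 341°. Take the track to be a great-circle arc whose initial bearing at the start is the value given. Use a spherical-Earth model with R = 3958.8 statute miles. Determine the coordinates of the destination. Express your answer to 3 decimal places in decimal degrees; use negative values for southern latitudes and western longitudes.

latitude -32.824°, longitude -153.111°

Central angle δ = d/R = 0.387870 rad.
Converting: φ₁ = -0.946492 rad, θ = 5.951573 rad.
sin φ₂ = sin φ₁ cos δ + cos φ₁ sin δ cos θ = (-0.811370)(0.925717) + (0.584533)(0.378218)(0.945519) = -0.542063
φ₂ = asin(-0.542063) = -0.572890 rad = -32.824°.
Then Δλ = atan2(-0.071977, 0.485903) = -0.147061 rad, from sin θ sin δ cos φ₁ over cos δ − sin φ₁ sin φ₂.
Hence λ₂ = -144.685° + -8.426° = -153.111°.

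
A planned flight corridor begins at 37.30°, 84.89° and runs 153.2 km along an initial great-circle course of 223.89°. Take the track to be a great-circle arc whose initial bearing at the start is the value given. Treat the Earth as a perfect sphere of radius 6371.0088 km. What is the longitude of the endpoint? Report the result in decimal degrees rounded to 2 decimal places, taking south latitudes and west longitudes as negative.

longitude 83.70°

δ = 153.2/6371.0088 = 0.024046 rad (1.3778°).
With φ₁ = 37.30° = 0.651008 rad and θ = 223.89° = 3.907618 rad:
Applying the spherical law of cosines for sides, sin φ₂ = sin φ₁ cos δ + cos φ₁ sin δ cos θ = 0.592029, so φ₂ = 36.30°.
Δλ = atan2( sin θ sin δ cos φ₁ , cos δ − sin φ₁ sin φ₂ ) = atan2(-0.013260, 0.640948) = -0.020685 rad = -1.19°.
Hence λ₂ = 84.89° + -1.19° = 83.70°.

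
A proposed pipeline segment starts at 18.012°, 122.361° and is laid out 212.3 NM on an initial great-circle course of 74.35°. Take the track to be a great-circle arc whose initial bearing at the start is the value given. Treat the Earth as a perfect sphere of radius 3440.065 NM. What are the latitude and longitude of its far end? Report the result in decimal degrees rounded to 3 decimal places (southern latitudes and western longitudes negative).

The arc subtends δ = 212.3/3440.065 = 0.061714 rad at the centre.
Converting: φ₁ = 0.314369 rad, θ = 1.297652 rad.
sin φ₂ = sin φ₁ cos δ + cos φ₁ sin δ cos θ = (0.309216)(0.998096) + (0.950992)(0.061675)(0.269760) = 0.324450
φ₂ = asin(0.324450) = 0.330430 rad = 18.932°.
For the longitude increment, Δλ = atan2( sin θ sin δ cos φ₁, cos δ − sin φ₁ sin φ₂ ) = atan2(0.056478, 0.897771) = 3.600°.
λ₂ = λ₁ + Δλ = 125.961°.

latitude 18.932°, longitude 125.961°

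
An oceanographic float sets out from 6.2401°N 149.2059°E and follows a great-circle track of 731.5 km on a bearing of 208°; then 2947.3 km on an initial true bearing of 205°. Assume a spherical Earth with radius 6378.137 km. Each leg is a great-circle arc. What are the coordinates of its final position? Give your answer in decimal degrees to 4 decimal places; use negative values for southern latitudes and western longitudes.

Apply the spherical direct solution leg by leg, carrying full precision between legs.
Leg 1: from (6.2401°, 149.2059°), δ = 731.5/6378.137 = 0.114689 rad, θ = 208° → φ = 0.4319°, λ = 146.1261°.
Leg 2: from (0.4319°, 146.1261°), δ = 2947.3/6378.137 = 0.462094 rad, θ = 205° → φ = -23.4092°, λ = 134.2783°.

latitude -23.4092°, longitude 134.2783°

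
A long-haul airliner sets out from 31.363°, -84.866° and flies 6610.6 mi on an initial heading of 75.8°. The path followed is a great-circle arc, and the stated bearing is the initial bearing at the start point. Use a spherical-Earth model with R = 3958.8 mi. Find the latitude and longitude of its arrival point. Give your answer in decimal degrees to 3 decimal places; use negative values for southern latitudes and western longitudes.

latitude 9.031°, longitude 17.499°

Angular distance δ = d/R = 6610.6 / 3958.8 = 1.669849 rad.
Start latitude φ₁ = 0.547388 rad; initial bearing θ = 1.322960 rad.
sin φ₂ = sin φ₁ cos δ + cos φ₁ sin δ cos θ = (0.520458)(-0.098891) + (0.853887)(0.995098)(0.245307) = 0.156969
φ₂ = asin(0.156969) = 0.157621 rad = 9.031°.
Then Δλ = atan2(0.823739, -0.180587) = 1.786611 rad, from sin θ sin δ cos φ₁ over cos δ − sin φ₁ sin φ₂.
λ₂ = λ₁ + Δλ = 17.499°.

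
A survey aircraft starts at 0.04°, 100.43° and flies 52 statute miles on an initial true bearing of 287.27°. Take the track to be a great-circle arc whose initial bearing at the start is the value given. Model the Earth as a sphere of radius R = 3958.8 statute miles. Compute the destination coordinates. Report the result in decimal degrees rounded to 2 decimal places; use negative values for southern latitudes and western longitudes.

latitude 0.26°, longitude 99.71°

δ = 52/3958.8 = 0.013135 rad (0.7526°).
With φ₁ = 0.04° = 0.000698 rad and θ = 287.27° = 5.013807 rad:
Applying the spherical law of cosines for sides, sin φ₂ = sin φ₁ cos δ + cos φ₁ sin δ cos θ = 0.004597, so φ₂ = 0.26°.
Then Δλ = atan2(-0.012543, 0.999911) = -0.012543 rad, from sin θ sin δ cos φ₁ over cos δ − sin φ₁ sin φ₂.
λ₂ = λ₁ + Δλ = 99.71°.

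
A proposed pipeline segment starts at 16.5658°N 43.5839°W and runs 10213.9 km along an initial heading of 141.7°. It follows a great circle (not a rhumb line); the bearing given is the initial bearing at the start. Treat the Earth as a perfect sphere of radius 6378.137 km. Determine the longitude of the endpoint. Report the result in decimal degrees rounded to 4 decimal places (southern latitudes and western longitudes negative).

Central angle δ = d/R = 1.601392 rad.
Start latitude φ₁ = 0.289128 rad; initial bearing θ = 2.473132 rad.
Applying the spherical law of cosines for sides, sin φ₂ = sin φ₁ cos δ + cos φ₁ sin δ cos θ = -0.760573, so φ₂ = -49.5147°.
For the longitude increment, Δλ = atan2( sin θ sin δ cos φ₁, cos δ − sin φ₁ sin φ₂ ) = atan2(0.593776, 0.186260) = 72.5840°.
λ₂ = λ₁ + Δλ = 29.0001°.

longitude 29.0001°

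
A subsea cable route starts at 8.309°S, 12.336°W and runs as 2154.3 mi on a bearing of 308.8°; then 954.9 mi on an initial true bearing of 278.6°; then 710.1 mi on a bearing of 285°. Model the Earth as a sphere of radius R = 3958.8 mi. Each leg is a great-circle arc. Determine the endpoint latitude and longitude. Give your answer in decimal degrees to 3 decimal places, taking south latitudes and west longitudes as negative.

Apply the spherical direct solution leg by leg, carrying full precision between legs.
Leg 1: from (-8.309°, -12.336°), δ = 2154.3/3958.8 = 0.544180 rad, θ = 308.8° → φ = 11.383°, λ = -36.640°.
Leg 2: from (11.383°, -36.640°), δ = 954.9/3958.8 = 0.241209 rad, θ = 278.6° → φ = 13.101°, λ = -50.674°.
Leg 3: from (13.101°, -50.674°), δ = 710.1/3958.8 = 0.179373 rad, θ = 285° → φ = 15.545°, λ = -60.978°.

latitude 15.545°, longitude -60.978°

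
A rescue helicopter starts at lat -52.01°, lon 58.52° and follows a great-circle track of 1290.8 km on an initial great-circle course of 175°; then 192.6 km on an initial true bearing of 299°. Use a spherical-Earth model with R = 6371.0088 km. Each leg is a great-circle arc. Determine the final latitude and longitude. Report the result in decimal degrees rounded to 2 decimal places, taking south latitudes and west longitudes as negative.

Apply the spherical direct solution leg by leg, carrying full precision between legs.
Leg 1: from (-52.01°, 58.52°), δ = 1290.8/6371.0088 = 0.202605 rad, θ = 175° → φ = -63.56°, λ = 60.78°.
Leg 2: from (-63.56°, 60.78°), δ = 192.6/6371.0088 = 0.030231 rad, θ = 299° → φ = -62.68°, λ = 57.48°.

latitude -62.68°, longitude 57.48°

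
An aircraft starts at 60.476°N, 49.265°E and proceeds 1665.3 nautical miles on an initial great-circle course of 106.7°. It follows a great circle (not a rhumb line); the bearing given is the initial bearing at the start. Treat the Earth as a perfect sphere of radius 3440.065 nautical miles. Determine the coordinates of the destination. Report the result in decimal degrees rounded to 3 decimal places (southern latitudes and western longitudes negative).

latitude 44.770°, longitude 88.161°

Central angle δ = d/R = 0.484090 rad.
Start latitude φ₁ = 1.055505 rad; initial bearing θ = 1.862266 rad.
Destination latitude: φ₂ = arcsin( sin φ₁ cos δ + cos φ₁ sin δ cos θ ) = arcsin(0.704264) = 44.770°.
Then Δλ = atan2(0.219672, 0.272284) = 0.678857 rad, from sin θ sin δ cos φ₁ over cos δ − sin φ₁ sin φ₂.
Hence λ₂ = 49.265° + 38.896° = 88.161°.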